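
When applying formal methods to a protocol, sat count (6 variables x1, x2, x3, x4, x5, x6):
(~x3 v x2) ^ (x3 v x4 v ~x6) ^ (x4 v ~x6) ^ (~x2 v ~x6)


CNF with 4 clauses over 6 vars (64 assignments).
An assignment satisfies CNF iff every clause has >=1 true literal.
Check each row (bits = x1,x2,x3,x4,x5,x6; clause T/F shown):
  row 0 [000000]: clauses=TTTT -> 1
  row 1 [000001]: clauses=TFFT -> 0
  row 2 [000010]: clauses=TTTT -> 1
  row 3 [000011]: clauses=TFFT -> 0
  row 4 [000100]: clauses=TTTT -> 1
  (every remaining row is evaluated the same way; all 64 results are listed next)
Full result column, 8 rows per line (x1,x2,x3 fixed per line; x4,x5,x6 runs 000..111 left to right):
  rows 0-7 [x1,x2,x3=000]: 10101111  (ones: 6)
  rows 8-15 [x1,x2,x3=001]: 00000000  (ones: 0)
  rows 16-23 [x1,x2,x3=010]: 10101010  (ones: 4)
  rows 24-31 [x1,x2,x3=011]: 10101010  (ones: 4)
  rows 32-39 [x1,x2,x3=100]: 10101111  (ones: 6)
  rows 40-47 [x1,x2,x3=101]: 00000000  (ones: 0)
  rows 48-55 [x1,x2,x3=110]: 10101010  (ones: 4)
  rows 56-63 [x1,x2,x3=111]: 10101010  (ones: 4)
Satisfying assignments = 6+0+4+4+6+0+4+4 = 28

28


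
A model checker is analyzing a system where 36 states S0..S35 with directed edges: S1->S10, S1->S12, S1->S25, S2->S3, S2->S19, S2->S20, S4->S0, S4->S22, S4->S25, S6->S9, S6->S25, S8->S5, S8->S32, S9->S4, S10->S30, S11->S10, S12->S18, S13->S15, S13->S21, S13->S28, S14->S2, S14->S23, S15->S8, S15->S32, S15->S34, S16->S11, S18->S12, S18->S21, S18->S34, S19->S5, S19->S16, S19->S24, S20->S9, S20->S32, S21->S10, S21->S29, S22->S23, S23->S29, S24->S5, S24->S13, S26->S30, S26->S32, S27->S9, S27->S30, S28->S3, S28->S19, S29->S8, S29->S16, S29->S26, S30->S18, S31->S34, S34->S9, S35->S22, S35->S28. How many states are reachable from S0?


BFS from S0:
  layer 0: {S0}
Reachable set: {S0}
Count = 1

1


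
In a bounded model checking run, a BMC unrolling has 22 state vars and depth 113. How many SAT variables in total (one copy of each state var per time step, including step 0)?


BMC unrolls to depth k, creating one copy of each state var for steps 0..k.
Step count = 113 + 1 = 114 (steps 0 through 113)
Vars per step = 22
Total = 22 * 114 = 2508

2508


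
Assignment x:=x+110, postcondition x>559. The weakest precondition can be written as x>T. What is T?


Formula: wp(x:=E, P) = P[E/x] (substitute E for x in postcondition)
Step 1: Postcondition: x>559
Step 2: Substitute x+110 for x: x+110>559
Step 3: Solve for x: x > 559-110 = 449

449


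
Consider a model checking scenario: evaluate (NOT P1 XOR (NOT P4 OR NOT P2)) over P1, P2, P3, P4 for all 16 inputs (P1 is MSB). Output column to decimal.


Formula: (NOT P1 XOR (NOT P4 OR NOT P2)) over P1, P2, P3, P4 (16 rows)
Evaluate each row (bits = P1,P2,P3,P4, MSB first):
  row 0 [0000]: (NOT 0 XOR (NOT 0 OR NOT 0)) -> 0
  row 1 [0001]: (NOT 0 XOR (NOT 1 OR NOT 0)) -> 0
  row 2 [0010]: (NOT 0 XOR (NOT 0 OR NOT 0)) -> 0
  row 3 [0011]: (NOT 0 XOR (NOT 1 OR NOT 0)) -> 0
  row 4 [0100]: (NOT 0 XOR (NOT 0 OR NOT 1)) -> 0
  row 5 [0101]: (NOT 0 XOR (NOT 1 OR NOT 1)) -> 1
  row 6 [0110]: (NOT 0 XOR (NOT 0 OR NOT 1)) -> 0
  row 7 [0111]: (NOT 0 XOR (NOT 1 OR NOT 1)) -> 1
  row 8 [1000]: (NOT 1 XOR (NOT 0 OR NOT 0)) -> 1
  row 9 [1001]: (NOT 1 XOR (NOT 1 OR NOT 0)) -> 1
  row 10 [1010]: (NOT 1 XOR (NOT 0 OR NOT 0)) -> 1
  row 11 [1011]: (NOT 1 XOR (NOT 1 OR NOT 0)) -> 1
  row 12 [1100]: (NOT 1 XOR (NOT 0 OR NOT 1)) -> 1
  row 13 [1101]: (NOT 1 XOR (NOT 1 OR NOT 1)) -> 0
  row 14 [1110]: (NOT 1 XOR (NOT 0 OR NOT 1)) -> 1
  row 15 [1111]: (NOT 1 XOR (NOT 1 OR NOT 1)) -> 0
Full result column, 4 rows per line (P1,P2 fixed per line; P3,P4 runs 00..11 left to right):
  rows 0-3 [P1,P2=00]: 0000  = hex 0
  rows 4-7 [P1,P2=01]: 0101  = hex 5
  rows 8-11 [P1,P2=10]: 1111  = hex F
  rows 12-15 [P1,P2=11]: 1010  = hex A
Output column (row 0 .. row 15) = 0000010111111010
Output column grouped in 4s = 0000 0101 1111 1010 = 0x05FA
Convert to decimal digit by digit (value = value*16 + digit):
  0 -> 0
  0*16 + 5 = 5
  5*16 + 15 (F) = 95
  95*16 + 10 (A) = 1530
Decimal = 1530

1530


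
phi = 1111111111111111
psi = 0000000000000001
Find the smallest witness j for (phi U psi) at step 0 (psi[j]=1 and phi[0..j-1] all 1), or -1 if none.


(phi U psi) at 0: need smallest j with psi[j]=1 and phi[i]=1 for all i in [0,j).
Scan from step 0:
  step 0: phi=1, psi=0 -> continue
  step 1: phi=1, psi=0 -> continue
  step 2: phi=1, psi=0 -> continue
  step 3: phi=1, psi=0 -> continue
  step 15: psi=1 and phi held for [0,15) -> witness found
Witness step = 15

15


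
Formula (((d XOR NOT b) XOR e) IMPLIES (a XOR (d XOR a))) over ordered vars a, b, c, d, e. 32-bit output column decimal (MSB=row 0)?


Formula: (((d XOR NOT b) XOR e) IMPLIES (a XOR (d XOR a))) over a, b, c, d, e (32 rows)
Evaluate each row (bits = a,b,c,d,e, MSB first):
  row 0 [00000]: (((0 XOR NOT 0) XOR 0) IMPLIES (0 XOR (0 XOR 0))) -> 0
  row 1 [00001]: (((0 XOR NOT 0) XOR 1) IMPLIES (0 XOR (0 XOR 0))) -> 1
  row 2 [00010]: (((1 XOR NOT 0) XOR 0) IMPLIES (0 XOR (1 XOR 0))) -> 1
  row 3 [00011]: (((1 XOR NOT 0) XOR 1) IMPLIES (0 XOR (1 XOR 0))) -> 1
  row 4 [00100]: (((0 XOR NOT 0) XOR 0) IMPLIES (0 XOR (0 XOR 0))) -> 0
  row 5 [00101]: (((0 XOR NOT 0) XOR 1) IMPLIES (0 XOR (0 XOR 0))) -> 1
  row 6 [00110]: (((1 XOR NOT 0) XOR 0) IMPLIES (0 XOR (1 XOR 0))) -> 1
  row 7 [00111]: (((1 XOR NOT 0) XOR 1) IMPLIES (0 XOR (1 XOR 0))) -> 1
  row 8 [01000]: (((0 XOR NOT 1) XOR 0) IMPLIES (0 XOR (0 XOR 0))) -> 1
  row 9 [01001]: (((0 XOR NOT 1) XOR 1) IMPLIES (0 XOR (0 XOR 0))) -> 0
  row 10 [01010]: (((1 XOR NOT 1) XOR 0) IMPLIES (0 XOR (1 XOR 0))) -> 1
  row 11 [01011]: (((1 XOR NOT 1) XOR 1) IMPLIES (0 XOR (1 XOR 0))) -> 1
  row 12 [01100]: (((0 XOR NOT 1) XOR 0) IMPLIES (0 XOR (0 XOR 0))) -> 1
  row 13 [01101]: (((0 XOR NOT 1) XOR 1) IMPLIES (0 XOR (0 XOR 0))) -> 0
  row 14 [01110]: (((1 XOR NOT 1) XOR 0) IMPLIES (0 XOR (1 XOR 0))) -> 1
  row 15 [01111]: (((1 XOR NOT 1) XOR 1) IMPLIES (0 XOR (1 XOR 0))) -> 1
  row 16 [10000]: (((0 XOR NOT 0) XOR 0) IMPLIES (1 XOR (0 XOR 1))) -> 0
  row 17 [10001]: (((0 XOR NOT 0) XOR 1) IMPLIES (1 XOR (0 XOR 1))) -> 1
  row 18 [10010]: (((1 XOR NOT 0) XOR 0) IMPLIES (1 XOR (1 XOR 1))) -> 1
  row 19 [10011]: (((1 XOR NOT 0) XOR 1) IMPLIES (1 XOR (1 XOR 1))) -> 1
  row 20 [10100]: (((0 XOR NOT 0) XOR 0) IMPLIES (1 XOR (0 XOR 1))) -> 0
  row 21 [10101]: (((0 XOR NOT 0) XOR 1) IMPLIES (1 XOR (0 XOR 1))) -> 1
  row 22 [10110]: (((1 XOR NOT 0) XOR 0) IMPLIES (1 XOR (1 XOR 1))) -> 1
  row 23 [10111]: (((1 XOR NOT 0) XOR 1) IMPLIES (1 XOR (1 XOR 1))) -> 1
  row 24 [11000]: (((0 XOR NOT 1) XOR 0) IMPLIES (1 XOR (0 XOR 1))) -> 1
  row 25 [11001]: (((0 XOR NOT 1) XOR 1) IMPLIES (1 XOR (0 XOR 1))) -> 0
  row 26 [11010]: (((1 XOR NOT 1) XOR 0) IMPLIES (1 XOR (1 XOR 1))) -> 1
  row 27 [11011]: (((1 XOR NOT 1) XOR 1) IMPLIES (1 XOR (1 XOR 1))) -> 1
  row 28 [11100]: (((0 XOR NOT 1) XOR 0) IMPLIES (1 XOR (0 XOR 1))) -> 1
  row 29 [11101]: (((0 XOR NOT 1) XOR 1) IMPLIES (1 XOR (0 XOR 1))) -> 0
  row 30 [11110]: (((1 XOR NOT 1) XOR 0) IMPLIES (1 XOR (1 XOR 1))) -> 1
  row 31 [11111]: (((1 XOR NOT 1) XOR 1) IMPLIES (1 XOR (1 XOR 1))) -> 1
Full result column, 4 rows per line (a,b,c fixed per line; d,e runs 00..11 left to right):
  rows 0-3 [a,b,c=000]: 0111  = hex 7
  rows 4-7 [a,b,c=001]: 0111  = hex 7
  rows 8-11 [a,b,c=010]: 1011  = hex B
  rows 12-15 [a,b,c=011]: 1011  = hex B
  rows 16-19 [a,b,c=100]: 0111  = hex 7
  rows 20-23 [a,b,c=101]: 0111  = hex 7
  rows 24-27 [a,b,c=110]: 1011  = hex B
  rows 28-31 [a,b,c=111]: 1011  = hex B
Output column (row 0 .. row 31) = 01110111101110110111011110111011
Output column grouped in 4s = 0111 0111 1011 1011 0111 0111 1011 1011 = 0x77BB77BB
Convert to decimal digit by digit (value = value*16 + digit):
  7 -> 7
  7*16 + 7 = 119
  119*16 + 11 (B) = 1915
  1915*16 + 11 (B) = 30651
  30651*16 + 7 = 490423
  490423*16 + 7 = 7846775
  7846775*16 + 11 (B) = 125548411
  125548411*16 + 11 (B) = 2008774587
Decimal = 2008774587

2008774587


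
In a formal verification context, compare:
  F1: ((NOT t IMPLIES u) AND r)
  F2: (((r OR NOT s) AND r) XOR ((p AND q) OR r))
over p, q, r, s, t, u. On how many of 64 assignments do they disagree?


F1 = ((NOT t IMPLIES u) AND r)
F2 = (((r OR NOT s) AND r) XOR ((p AND q) OR r))
Evaluate both on each of 64 rows (bits = p,q,r,s,t,u):
  row 0 [000000]: F1=0 F2=0 -> 0
  row 1 [000001]: F1=0 F2=0 -> 0
  row 2 [000010]: F1=0 F2=0 -> 0
  row 3 [000011]: F1=0 F2=0 -> 0
  row 4 [000100]: F1=0 F2=0 -> 0
  (every remaining row is evaluated the same way; all 64 results are listed next)
Full result column, 8 rows per line (p,q,r fixed per line; s,t,u runs 000..111 left to right):
  rows 0-7 [p,q,r=000]: 00000000  (ones: 0)
  rows 8-15 [p,q,r=001]: 01110111  (ones: 6)
  rows 16-23 [p,q,r=010]: 00000000  (ones: 0)
  rows 24-31 [p,q,r=011]: 01110111  (ones: 6)
  rows 32-39 [p,q,r=100]: 00000000  (ones: 0)
  rows 40-47 [p,q,r=101]: 01110111  (ones: 6)
  rows 48-55 [p,q,r=110]: 11111111  (ones: 8)
  rows 56-63 [p,q,r=111]: 01110111  (ones: 6)
Disagreements = 0+6+0+6+0+6+8+6 = 32

32


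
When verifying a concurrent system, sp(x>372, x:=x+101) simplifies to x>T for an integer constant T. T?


Formula: sp(P, x:=E) = exists old_x. (x = E[old_x/x]) AND P[old_x/x] (old_x is the value of x before the assignment; eliminate old_x by solving x = E[old_x/x] for old_x)
Step 1: Precondition P: x>372, i.e. old_x > 372
Step 2: Assignment gives x = old_x + 101, so old_x = x - 101
Step 3: Substitute into P: x - 101 > 372
Step 4: Simplify: x > 372+101 = 473

473


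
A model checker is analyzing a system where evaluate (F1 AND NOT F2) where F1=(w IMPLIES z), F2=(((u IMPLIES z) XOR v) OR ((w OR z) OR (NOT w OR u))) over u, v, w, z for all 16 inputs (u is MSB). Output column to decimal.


F1 = (w IMPLIES z)
F2 = (((u IMPLIES z) XOR v) OR ((w OR z) OR (NOT w OR u)))
Counterexample to F1=>F2 is where F1=1 and F2=0.
Evaluate each row (bits = u,v,w,z, MSB first):
  row 0 [0000]: F1=1 F2=1 -> F1&~F2 -> 0
  row 1 [0001]: F1=1 F2=1 -> F1&~F2 -> 0
  row 2 [0010]: F1=0 F2=1 -> F1&~F2 -> 0
  row 3 [0011]: F1=1 F2=1 -> F1&~F2 -> 0
  row 4 [0100]: F1=1 F2=1 -> F1&~F2 -> 0
  row 5 [0101]: F1=1 F2=1 -> F1&~F2 -> 0
  row 6 [0110]: F1=0 F2=1 -> F1&~F2 -> 0
  row 7 [0111]: F1=1 F2=1 -> F1&~F2 -> 0
  row 8 [1000]: F1=1 F2=1 -> F1&~F2 -> 0
  row 9 [1001]: F1=1 F2=1 -> F1&~F2 -> 0
  row 10 [1010]: F1=0 F2=1 -> F1&~F2 -> 0
  row 11 [1011]: F1=1 F2=1 -> F1&~F2 -> 0
  row 12 [1100]: F1=1 F2=1 -> F1&~F2 -> 0
  row 13 [1101]: F1=1 F2=1 -> F1&~F2 -> 0
  row 14 [1110]: F1=0 F2=1 -> F1&~F2 -> 0
  row 15 [1111]: F1=1 F2=1 -> F1&~F2 -> 0
Full result column, 4 rows per line (u,v fixed per line; w,z runs 00..11 left to right):
  rows 0-3 [u,v=00]: 0000  = hex 0
  rows 4-7 [u,v=01]: 0000  = hex 0
  rows 8-11 [u,v=10]: 0000  = hex 0
  rows 12-15 [u,v=11]: 0000  = hex 0
Counterexample vector (row 0 .. row 15) = 0000000000000000
Output column grouped in 4s = 0000 0000 0000 0000 = 0x0000
Convert to decimal digit by digit (value = value*16 + digit):
  0 -> 0
  0*16 + 0 = 0
  0*16 + 0 = 0
  0*16 + 0 = 0
Decimal = 0

0


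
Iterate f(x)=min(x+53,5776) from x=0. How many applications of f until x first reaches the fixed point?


Step 1: x=0, cap=5776, increment=53
Step 2: x grows by 53 each step until capped at 5776; fixed point is x=5776
Step 3: iterations = ceil(5776/53) = 109

109


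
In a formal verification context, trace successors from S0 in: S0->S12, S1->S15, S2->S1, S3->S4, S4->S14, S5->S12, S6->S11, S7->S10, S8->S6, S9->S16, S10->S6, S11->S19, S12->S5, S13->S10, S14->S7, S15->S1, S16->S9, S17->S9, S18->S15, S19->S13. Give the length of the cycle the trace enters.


Trace from S0 until a state repeats:
  S0 -> S12 -> S5 -> S12
S12 first seen at step 1, revisited at step 3.
Cycle length = 3 - 1 = 2

2


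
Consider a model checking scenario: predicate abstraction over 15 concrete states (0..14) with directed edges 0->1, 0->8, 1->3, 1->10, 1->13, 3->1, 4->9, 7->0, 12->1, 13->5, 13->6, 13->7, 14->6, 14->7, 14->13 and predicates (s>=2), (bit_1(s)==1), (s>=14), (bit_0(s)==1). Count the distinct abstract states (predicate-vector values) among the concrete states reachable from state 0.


BFS from 0:
Concrete reachable: {0, 1, 3, 5, 6, 7, 8, 10, 13}
Abstract via predicates (s>=2), (bit_1(s)==1), (s>=14), (bit_0(s)==1):
  (0,0,0,0) <- {0}
  (0,0,0,1) <- {1}
  (1,0,0,0) <- {8}
  (1,0,0,1) <- {5, 13}
  (1,1,0,0) <- {6, 10}
  (1,1,0,1) <- {3, 7}
Distinct abstract states = 6

6


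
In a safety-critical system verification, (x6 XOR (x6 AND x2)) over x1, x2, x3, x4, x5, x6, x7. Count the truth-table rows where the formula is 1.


Formula: (x6 XOR (x6 AND x2)) over 7 vars (128 rows)
Evaluate each row (x1, x2, x3, x4, x5, x6, x7 as bits, MSB first):
  row 0 [0000000]: (0 XOR (0 AND 0)) -> 0
  row 1 [0000001]: (0 XOR (0 AND 0)) -> 0
  row 2 [0000010]: (1 XOR (1 AND 0)) -> 1
  row 3 [0000011]: (1 XOR (1 AND 0)) -> 1
  row 4 [0000100]: (0 XOR (0 AND 0)) -> 0
  (every remaining row is evaluated the same way; all 128 results are listed next)
Full result column, 8 rows per line (x1,x2,x3,x4 fixed per line; x5,x6,x7 runs 000..111 left to right):
  rows 0-7 [x1,x2,x3,x4=0000]: 00110011  (ones: 4)
  rows 8-15 [x1,x2,x3,x4=0001]: 00110011  (ones: 4)
  rows 16-23 [x1,x2,x3,x4=0010]: 00110011  (ones: 4)
  rows 24-31 [x1,x2,x3,x4=0011]: 00110011  (ones: 4)
  rows 32-39 [x1,x2,x3,x4=0100]: 00000000  (ones: 0)
  rows 40-47 [x1,x2,x3,x4=0101]: 00000000  (ones: 0)
  rows 48-55 [x1,x2,x3,x4=0110]: 00000000  (ones: 0)
  rows 56-63 [x1,x2,x3,x4=0111]: 00000000  (ones: 0)
  rows 64-71 [x1,x2,x3,x4=1000]: 00110011  (ones: 4)
  rows 72-79 [x1,x2,x3,x4=1001]: 00110011  (ones: 4)
  rows 80-87 [x1,x2,x3,x4=1010]: 00110011  (ones: 4)
  rows 88-95 [x1,x2,x3,x4=1011]: 00110011  (ones: 4)
  rows 96-103 [x1,x2,x3,x4=1100]: 00000000  (ones: 0)
  rows 104-111 [x1,x2,x3,x4=1101]: 00000000  (ones: 0)
  rows 112-119 [x1,x2,x3,x4=1110]: 00000000  (ones: 0)
  rows 120-127 [x1,x2,x3,x4=1111]: 00000000  (ones: 0)
Count of 1-rows = 4+4+4+4+0+0+0+0+4+4+4+4+0+0+0+0 = 32

32


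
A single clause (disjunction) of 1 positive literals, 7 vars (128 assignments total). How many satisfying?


Step 1: Total=2^7=128
Step 2: Unsat when all 1 false: 2^6=64
Step 3: Sat=128-64=64

64


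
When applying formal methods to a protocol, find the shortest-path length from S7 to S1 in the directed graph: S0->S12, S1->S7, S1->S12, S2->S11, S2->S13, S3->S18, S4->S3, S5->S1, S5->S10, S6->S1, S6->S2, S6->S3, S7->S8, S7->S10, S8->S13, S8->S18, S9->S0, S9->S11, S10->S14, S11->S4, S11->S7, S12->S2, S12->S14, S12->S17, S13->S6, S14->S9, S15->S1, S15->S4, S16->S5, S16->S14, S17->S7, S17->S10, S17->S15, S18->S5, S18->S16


BFS layer-by-layer from S7:
  dist 0: {S7}
  dist 1: {S8, S10}
  dist 2: {S13, S14, S18}
  dist 3: {S5, S6, S9, S16}
  dist 4: {S0, S1, S2, S3, S11}
  -> S1 reached at distance 4
Shortest path length = 4

4


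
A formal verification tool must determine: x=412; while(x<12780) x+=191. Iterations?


Step 1: x goes from 412 toward 12780 by 191; the body runs while x<12780, so iterations = ceil((bound-start)/step)
Step 2: Distance=12368
Step 3: ceil(12368/191)=65

65


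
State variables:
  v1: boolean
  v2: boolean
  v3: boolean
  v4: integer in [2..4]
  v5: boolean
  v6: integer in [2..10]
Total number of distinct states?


State space = product of domain sizes of all variables.
Domain sizes:
  v1 (boolean): 2
  v2 (boolean): 2
  v3 (boolean): 2
  v4 (integer in [2..4]): 3
  v5 (boolean): 2
  v6 (integer in [2..10]): 9
Product = 2 * 2 * 2 * 3 * 2 * 9 = 432

432


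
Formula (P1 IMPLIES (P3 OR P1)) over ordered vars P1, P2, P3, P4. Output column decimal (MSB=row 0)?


Formula: (P1 IMPLIES (P3 OR P1)) over P1, P2, P3, P4 (16 rows)
Evaluate each row (bits = P1,P2,P3,P4, MSB first):
  row 0 [0000]: (0 IMPLIES (0 OR 0)) -> 1
  row 1 [0001]: (0 IMPLIES (0 OR 0)) -> 1
  row 2 [0010]: (0 IMPLIES (1 OR 0)) -> 1
  row 3 [0011]: (0 IMPLIES (1 OR 0)) -> 1
  row 4 [0100]: (0 IMPLIES (0 OR 0)) -> 1
  row 5 [0101]: (0 IMPLIES (0 OR 0)) -> 1
  row 6 [0110]: (0 IMPLIES (1 OR 0)) -> 1
  row 7 [0111]: (0 IMPLIES (1 OR 0)) -> 1
  row 8 [1000]: (1 IMPLIES (0 OR 1)) -> 1
  row 9 [1001]: (1 IMPLIES (0 OR 1)) -> 1
  row 10 [1010]: (1 IMPLIES (1 OR 1)) -> 1
  row 11 [1011]: (1 IMPLIES (1 OR 1)) -> 1
  row 12 [1100]: (1 IMPLIES (0 OR 1)) -> 1
  row 13 [1101]: (1 IMPLIES (0 OR 1)) -> 1
  row 14 [1110]: (1 IMPLIES (1 OR 1)) -> 1
  row 15 [1111]: (1 IMPLIES (1 OR 1)) -> 1
Full result column, 4 rows per line (P1,P2 fixed per line; P3,P4 runs 00..11 left to right):
  rows 0-3 [P1,P2=00]: 1111  = hex F
  rows 4-7 [P1,P2=01]: 1111  = hex F
  rows 8-11 [P1,P2=10]: 1111  = hex F
  rows 12-15 [P1,P2=11]: 1111  = hex F
Output column (row 0 .. row 15) = 1111111111111111
Output column grouped in 4s = 1111 1111 1111 1111 = 0xFFFF
Convert to decimal digit by digit (value = value*16 + digit):
  F -> 15
  15*16 + 15 (F) = 255
  255*16 + 15 (F) = 4095
  4095*16 + 15 (F) = 65535
Decimal = 65535

65535


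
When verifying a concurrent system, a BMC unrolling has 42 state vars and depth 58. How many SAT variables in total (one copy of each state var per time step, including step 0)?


BMC unrolls to depth k, creating one copy of each state var for steps 0..k.
Step count = 58 + 1 = 59 (steps 0 through 58)
Vars per step = 42
Total = 42 * 59 = 2478

2478


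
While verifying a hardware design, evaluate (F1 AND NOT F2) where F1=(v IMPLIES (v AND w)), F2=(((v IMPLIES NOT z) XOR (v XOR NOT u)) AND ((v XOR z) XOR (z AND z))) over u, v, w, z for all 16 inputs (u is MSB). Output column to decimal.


F1 = (v IMPLIES (v AND w))
F2 = (((v IMPLIES NOT z) XOR (v XOR NOT u)) AND ((v XOR z) XOR (z AND z)))
Counterexample to F1=>F2 is where F1=1 and F2=0.
Evaluate each row (bits = u,v,w,z, MSB first):
  row 0 [0000]: F1=1 F2=0 -> F1&~F2 -> 1
  row 1 [0001]: F1=1 F2=0 -> F1&~F2 -> 1
  row 2 [0010]: F1=1 F2=0 -> F1&~F2 -> 1
  row 3 [0011]: F1=1 F2=0 -> F1&~F2 -> 1
  row 4 [0100]: F1=0 F2=1 -> F1&~F2 -> 0
  row 5 [0101]: F1=0 F2=0 -> F1&~F2 -> 0
  row 6 [0110]: F1=1 F2=1 -> F1&~F2 -> 0
  row 7 [0111]: F1=1 F2=0 -> F1&~F2 -> 1
  row 8 [1000]: F1=1 F2=0 -> F1&~F2 -> 1
  row 9 [1001]: F1=1 F2=0 -> F1&~F2 -> 1
  row 10 [1010]: F1=1 F2=0 -> F1&~F2 -> 1
  row 11 [1011]: F1=1 F2=0 -> F1&~F2 -> 1
  row 12 [1100]: F1=0 F2=0 -> F1&~F2 -> 0
  row 13 [1101]: F1=0 F2=1 -> F1&~F2 -> 0
  row 14 [1110]: F1=1 F2=0 -> F1&~F2 -> 1
  row 15 [1111]: F1=1 F2=1 -> F1&~F2 -> 0
Full result column, 4 rows per line (u,v fixed per line; w,z runs 00..11 left to right):
  rows 0-3 [u,v=00]: 1111  = hex F
  rows 4-7 [u,v=01]: 0001  = hex 1
  rows 8-11 [u,v=10]: 1111  = hex F
  rows 12-15 [u,v=11]: 0010  = hex 2
Counterexample vector (row 0 .. row 15) = 1111000111110010
Output column grouped in 4s = 1111 0001 1111 0010 = 0xF1F2
Convert to decimal digit by digit (value = value*16 + digit):
  F -> 15
  15*16 + 1 = 241
  241*16 + 15 (F) = 3871
  3871*16 + 2 = 61938
Decimal = 61938

61938


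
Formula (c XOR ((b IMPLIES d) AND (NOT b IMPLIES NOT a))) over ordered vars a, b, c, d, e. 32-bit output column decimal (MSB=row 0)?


Formula: (c XOR ((b IMPLIES d) AND (NOT b IMPLIES NOT a))) over a, b, c, d, e (32 rows)
Evaluate each row (bits = a,b,c,d,e, MSB first):
  row 0 [00000]: (0 XOR ((0 IMPLIES 0) AND (NOT 0 IMPLIES NOT 0))) -> 1
  row 1 [00001]: (0 XOR ((0 IMPLIES 0) AND (NOT 0 IMPLIES NOT 0))) -> 1
  row 2 [00010]: (0 XOR ((0 IMPLIES 1) AND (NOT 0 IMPLIES NOT 0))) -> 1
  row 3 [00011]: (0 XOR ((0 IMPLIES 1) AND (NOT 0 IMPLIES NOT 0))) -> 1
  row 4 [00100]: (1 XOR ((0 IMPLIES 0) AND (NOT 0 IMPLIES NOT 0))) -> 0
  row 5 [00101]: (1 XOR ((0 IMPLIES 0) AND (NOT 0 IMPLIES NOT 0))) -> 0
  row 6 [00110]: (1 XOR ((0 IMPLIES 1) AND (NOT 0 IMPLIES NOT 0))) -> 0
  row 7 [00111]: (1 XOR ((0 IMPLIES 1) AND (NOT 0 IMPLIES NOT 0))) -> 0
  row 8 [01000]: (0 XOR ((1 IMPLIES 0) AND (NOT 1 IMPLIES NOT 0))) -> 0
  row 9 [01001]: (0 XOR ((1 IMPLIES 0) AND (NOT 1 IMPLIES NOT 0))) -> 0
  row 10 [01010]: (0 XOR ((1 IMPLIES 1) AND (NOT 1 IMPLIES NOT 0))) -> 1
  row 11 [01011]: (0 XOR ((1 IMPLIES 1) AND (NOT 1 IMPLIES NOT 0))) -> 1
  row 12 [01100]: (1 XOR ((1 IMPLIES 0) AND (NOT 1 IMPLIES NOT 0))) -> 1
  row 13 [01101]: (1 XOR ((1 IMPLIES 0) AND (NOT 1 IMPLIES NOT 0))) -> 1
  row 14 [01110]: (1 XOR ((1 IMPLIES 1) AND (NOT 1 IMPLIES NOT 0))) -> 0
  row 15 [01111]: (1 XOR ((1 IMPLIES 1) AND (NOT 1 IMPLIES NOT 0))) -> 0
  row 16 [10000]: (0 XOR ((0 IMPLIES 0) AND (NOT 0 IMPLIES NOT 1))) -> 0
  row 17 [10001]: (0 XOR ((0 IMPLIES 0) AND (NOT 0 IMPLIES NOT 1))) -> 0
  row 18 [10010]: (0 XOR ((0 IMPLIES 1) AND (NOT 0 IMPLIES NOT 1))) -> 0
  row 19 [10011]: (0 XOR ((0 IMPLIES 1) AND (NOT 0 IMPLIES NOT 1))) -> 0
  row 20 [10100]: (1 XOR ((0 IMPLIES 0) AND (NOT 0 IMPLIES NOT 1))) -> 1
  row 21 [10101]: (1 XOR ((0 IMPLIES 0) AND (NOT 0 IMPLIES NOT 1))) -> 1
  row 22 [10110]: (1 XOR ((0 IMPLIES 1) AND (NOT 0 IMPLIES NOT 1))) -> 1
  row 23 [10111]: (1 XOR ((0 IMPLIES 1) AND (NOT 0 IMPLIES NOT 1))) -> 1
  row 24 [11000]: (0 XOR ((1 IMPLIES 0) AND (NOT 1 IMPLIES NOT 1))) -> 0
  row 25 [11001]: (0 XOR ((1 IMPLIES 0) AND (NOT 1 IMPLIES NOT 1))) -> 0
  row 26 [11010]: (0 XOR ((1 IMPLIES 1) AND (NOT 1 IMPLIES NOT 1))) -> 1
  row 27 [11011]: (0 XOR ((1 IMPLIES 1) AND (NOT 1 IMPLIES NOT 1))) -> 1
  row 28 [11100]: (1 XOR ((1 IMPLIES 0) AND (NOT 1 IMPLIES NOT 1))) -> 1
  row 29 [11101]: (1 XOR ((1 IMPLIES 0) AND (NOT 1 IMPLIES NOT 1))) -> 1
  row 30 [11110]: (1 XOR ((1 IMPLIES 1) AND (NOT 1 IMPLIES NOT 1))) -> 0
  row 31 [11111]: (1 XOR ((1 IMPLIES 1) AND (NOT 1 IMPLIES NOT 1))) -> 0
Full result column, 4 rows per line (a,b,c fixed per line; d,e runs 00..11 left to right):
  rows 0-3 [a,b,c=000]: 1111  = hex F
  rows 4-7 [a,b,c=001]: 0000  = hex 0
  rows 8-11 [a,b,c=010]: 0011  = hex 3
  rows 12-15 [a,b,c=011]: 1100  = hex C
  rows 16-19 [a,b,c=100]: 0000  = hex 0
  rows 20-23 [a,b,c=101]: 1111  = hex F
  rows 24-27 [a,b,c=110]: 0011  = hex 3
  rows 28-31 [a,b,c=111]: 1100  = hex C
Output column (row 0 .. row 31) = 11110000001111000000111100111100
Output column grouped in 4s = 1111 0000 0011 1100 0000 1111 0011 1100 = 0xF03C0F3C
Convert to decimal digit by digit (value = value*16 + digit):
  F -> 15
  15*16 + 0 = 240
  240*16 + 3 = 3843
  3843*16 + 12 (C) = 61500
  61500*16 + 0 = 984000
  984000*16 + 15 (F) = 15744015
  15744015*16 + 3 = 251904243
  251904243*16 + 12 (C) = 4030467900
Decimal = 4030467900

4030467900


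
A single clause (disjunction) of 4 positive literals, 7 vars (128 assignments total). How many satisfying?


Step 1: Total=2^7=128
Step 2: Unsat when all 4 false: 2^3=8
Step 3: Sat=128-8=120

120


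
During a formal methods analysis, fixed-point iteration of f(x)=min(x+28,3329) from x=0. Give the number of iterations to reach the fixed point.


Step 1: x=0, cap=3329, increment=28
Step 2: x grows by 28 each step until capped at 3329; fixed point is x=3329
Step 3: iterations = ceil(3329/28) = 119

119


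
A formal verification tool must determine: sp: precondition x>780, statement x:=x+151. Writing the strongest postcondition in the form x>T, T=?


Formula: sp(P, x:=E) = exists old_x. (x = E[old_x/x]) AND P[old_x/x] (old_x is the value of x before the assignment; eliminate old_x by solving x = E[old_x/x] for old_x)
Step 1: Precondition P: x>780, i.e. old_x > 780
Step 2: Assignment gives x = old_x + 151, so old_x = x - 151
Step 3: Substitute into P: x - 151 > 780
Step 4: Simplify: x > 780+151 = 931

931


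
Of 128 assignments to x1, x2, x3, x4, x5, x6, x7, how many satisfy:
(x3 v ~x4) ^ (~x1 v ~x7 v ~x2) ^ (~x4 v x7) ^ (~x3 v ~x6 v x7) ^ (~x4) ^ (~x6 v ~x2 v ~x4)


CNF with 6 clauses over 7 vars (128 assignments).
An assignment satisfies CNF iff every clause has >=1 true literal.
Check each row (bits = x1,x2,x3,x4,x5,x6,x7; clause T/F shown):
  row 0 [0000000]: clauses=TTTTTT -> 1
  row 1 [0000001]: clauses=TTTTTT -> 1
  row 2 [0000010]: clauses=TTTTTT -> 1
  row 3 [0000011]: clauses=TTTTTT -> 1
  row 4 [0000100]: clauses=TTTTTT -> 1
  (every remaining row is evaluated the same way; all 128 results are listed next)
Full result column, 8 rows per line (x1,x2,x3,x4 fixed per line; x5,x6,x7 runs 000..111 left to right):
  rows 0-7 [x1,x2,x3,x4=0000]: 11111111  (ones: 8)
  rows 8-15 [x1,x2,x3,x4=0001]: 00000000  (ones: 0)
  rows 16-23 [x1,x2,x3,x4=0010]: 11011101  (ones: 6)
  rows 24-31 [x1,x2,x3,x4=0011]: 00000000  (ones: 0)
  rows 32-39 [x1,x2,x3,x4=0100]: 11111111  (ones: 8)
  rows 40-47 [x1,x2,x3,x4=0101]: 00000000  (ones: 0)
  rows 48-55 [x1,x2,x3,x4=0110]: 11011101  (ones: 6)
  rows 56-63 [x1,x2,x3,x4=0111]: 00000000  (ones: 0)
  rows 64-71 [x1,x2,x3,x4=1000]: 11111111  (ones: 8)
  rows 72-79 [x1,x2,x3,x4=1001]: 00000000  (ones: 0)
  rows 80-87 [x1,x2,x3,x4=1010]: 11011101  (ones: 6)
  rows 88-95 [x1,x2,x3,x4=1011]: 00000000  (ones: 0)
  rows 96-103 [x1,x2,x3,x4=1100]: 10101010  (ones: 4)
  rows 104-111 [x1,x2,x3,x4=1101]: 00000000  (ones: 0)
  rows 112-119 [x1,x2,x3,x4=1110]: 10001000  (ones: 2)
  rows 120-127 [x1,x2,x3,x4=1111]: 00000000  (ones: 0)
Satisfying assignments = 8+0+6+0+8+0+6+0+8+0+6+0+4+0+2+0 = 48

48


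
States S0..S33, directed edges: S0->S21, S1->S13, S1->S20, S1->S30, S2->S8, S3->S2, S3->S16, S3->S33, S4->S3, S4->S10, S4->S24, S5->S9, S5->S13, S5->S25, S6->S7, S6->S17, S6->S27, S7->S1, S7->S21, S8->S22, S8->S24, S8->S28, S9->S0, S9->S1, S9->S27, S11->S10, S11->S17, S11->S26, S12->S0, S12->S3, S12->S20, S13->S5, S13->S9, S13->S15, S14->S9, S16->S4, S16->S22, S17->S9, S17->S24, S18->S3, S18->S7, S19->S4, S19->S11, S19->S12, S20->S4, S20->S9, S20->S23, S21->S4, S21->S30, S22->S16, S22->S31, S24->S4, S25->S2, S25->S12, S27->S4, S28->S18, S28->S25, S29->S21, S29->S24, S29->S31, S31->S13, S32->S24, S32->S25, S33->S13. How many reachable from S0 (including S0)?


BFS from S0:
  layer 0: {S0}
  layer 1: {S21}
  layer 2: {S4, S30}
  layer 3: {S3, S10, S24}
  layer 4: {S2, S16, S33}
  layer 5: {S8, S13, S22}
  layer 6: {S5, S9, S15, S28, S31}
  layer 7: {S1, S18, S25, S27}
  layer 8: {S7, S12, S20}
  layer 9: {S23}
Reachable set: {S0, S1, S2, S3, S4, S5, S7, S8, S9, S10, S12, S13, S15, S16, S18, S20, S21, S22, S23, S24, S25, S27, S28, S30, S31, S33}
Count = 26

26


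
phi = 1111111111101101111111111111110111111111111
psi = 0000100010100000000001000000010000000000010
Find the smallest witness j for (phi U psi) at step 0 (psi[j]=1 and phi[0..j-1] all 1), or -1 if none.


(phi U psi) at 0: need smallest j with psi[j]=1 and phi[i]=1 for all i in [0,j).
Scan from step 0:
  step 0: phi=1, psi=0 -> continue
  step 1: phi=1, psi=0 -> continue
  step 2: phi=1, psi=0 -> continue
  step 3: phi=1, psi=0 -> continue
  step 4: psi=1 and phi held for [0,4) -> witness found
Witness step = 4

4


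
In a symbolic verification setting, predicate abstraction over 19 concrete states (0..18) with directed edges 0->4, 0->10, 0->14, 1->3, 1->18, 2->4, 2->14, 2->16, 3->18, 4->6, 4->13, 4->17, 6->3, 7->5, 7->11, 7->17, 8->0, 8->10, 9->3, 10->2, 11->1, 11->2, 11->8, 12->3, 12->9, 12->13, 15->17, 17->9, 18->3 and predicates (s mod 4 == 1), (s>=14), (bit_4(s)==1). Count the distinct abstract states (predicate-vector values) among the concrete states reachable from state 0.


BFS from 0:
Concrete reachable: {0, 2, 3, 4, 6, 9, 10, 13, 14, 16, 17, 18}
Abstract via predicates (s mod 4 == 1), (s>=14), (bit_4(s)==1):
  (0,0,0) <- {0, 2, 3, 4, 6, 10}
  (0,1,0) <- {14}
  (0,1,1) <- {16, 18}
  (1,0,0) <- {9, 13}
  (1,1,1) <- {17}
Distinct abstract states = 5

5


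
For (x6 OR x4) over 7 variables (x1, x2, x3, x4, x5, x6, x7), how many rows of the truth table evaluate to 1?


Formula: (x6 OR x4) over 7 vars (128 rows)
Evaluate each row (x1, x2, x3, x4, x5, x6, x7 as bits, MSB first):
  row 0 [0000000]: (0 OR 0) -> 0
  row 1 [0000001]: (0 OR 0) -> 0
  row 2 [0000010]: (1 OR 0) -> 1
  row 3 [0000011]: (1 OR 0) -> 1
  row 4 [0000100]: (0 OR 0) -> 0
  (every remaining row is evaluated the same way; all 128 results are listed next)
Full result column, 8 rows per line (x1,x2,x3,x4 fixed per line; x5,x6,x7 runs 000..111 left to right):
  rows 0-7 [x1,x2,x3,x4=0000]: 00110011  (ones: 4)
  rows 8-15 [x1,x2,x3,x4=0001]: 11111111  (ones: 8)
  rows 16-23 [x1,x2,x3,x4=0010]: 00110011  (ones: 4)
  rows 24-31 [x1,x2,x3,x4=0011]: 11111111  (ones: 8)
  rows 32-39 [x1,x2,x3,x4=0100]: 00110011  (ones: 4)
  rows 40-47 [x1,x2,x3,x4=0101]: 11111111  (ones: 8)
  rows 48-55 [x1,x2,x3,x4=0110]: 00110011  (ones: 4)
  rows 56-63 [x1,x2,x3,x4=0111]: 11111111  (ones: 8)
  rows 64-71 [x1,x2,x3,x4=1000]: 00110011  (ones: 4)
  rows 72-79 [x1,x2,x3,x4=1001]: 11111111  (ones: 8)
  rows 80-87 [x1,x2,x3,x4=1010]: 00110011  (ones: 4)
  rows 88-95 [x1,x2,x3,x4=1011]: 11111111  (ones: 8)
  rows 96-103 [x1,x2,x3,x4=1100]: 00110011  (ones: 4)
  rows 104-111 [x1,x2,x3,x4=1101]: 11111111  (ones: 8)
  rows 112-119 [x1,x2,x3,x4=1110]: 00110011  (ones: 4)
  rows 120-127 [x1,x2,x3,x4=1111]: 11111111  (ones: 8)
Count of 1-rows = 4+8+4+8+4+8+4+8+4+8+4+8+4+8+4+8 = 96

96


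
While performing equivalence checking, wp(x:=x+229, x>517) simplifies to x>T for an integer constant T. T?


Formula: wp(x:=E, P) = P[E/x] (substitute E for x in postcondition)
Step 1: Postcondition: x>517
Step 2: Substitute x+229 for x: x+229>517
Step 3: Solve for x: x > 517-229 = 288

288


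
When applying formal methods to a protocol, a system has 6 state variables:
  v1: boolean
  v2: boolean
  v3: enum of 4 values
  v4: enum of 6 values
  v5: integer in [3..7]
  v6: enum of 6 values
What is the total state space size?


State space = product of domain sizes of all variables.
Domain sizes:
  v1 (boolean): 2
  v2 (boolean): 2
  v3 (enum of 4 values): 4
  v4 (enum of 6 values): 6
  v5 (integer in [3..7]): 5
  v6 (enum of 6 values): 6
Product = 2 * 2 * 4 * 6 * 5 * 6 = 2880

2880


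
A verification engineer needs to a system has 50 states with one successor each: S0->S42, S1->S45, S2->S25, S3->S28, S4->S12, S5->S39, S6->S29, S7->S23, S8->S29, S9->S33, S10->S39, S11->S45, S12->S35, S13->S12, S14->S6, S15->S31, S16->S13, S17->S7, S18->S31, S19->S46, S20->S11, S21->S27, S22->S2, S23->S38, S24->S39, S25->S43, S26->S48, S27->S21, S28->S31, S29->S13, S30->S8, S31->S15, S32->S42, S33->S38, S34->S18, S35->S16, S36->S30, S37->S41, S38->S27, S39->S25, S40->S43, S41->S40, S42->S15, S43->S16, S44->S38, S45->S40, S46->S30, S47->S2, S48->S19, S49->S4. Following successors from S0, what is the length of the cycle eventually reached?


Trace from S0 until a state repeats:
  S0 -> S42 -> S15 -> S31 -> S15
S15 first seen at step 2, revisited at step 4.
Cycle length = 4 - 2 = 2

2


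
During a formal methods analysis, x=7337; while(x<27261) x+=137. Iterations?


Step 1: x goes from 7337 toward 27261 by 137; the body runs while x<27261, so iterations = ceil((bound-start)/step)
Step 2: Distance=19924
Step 3: ceil(19924/137)=146

146


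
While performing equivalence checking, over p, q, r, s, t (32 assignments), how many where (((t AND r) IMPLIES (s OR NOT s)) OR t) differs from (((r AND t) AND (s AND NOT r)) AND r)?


F1 = (((t AND r) IMPLIES (s OR NOT s)) OR t)
F2 = (((r AND t) AND (s AND NOT r)) AND r)
Evaluate both on each of 32 rows (bits = p,q,r,s,t):
  row 0 [00000]: F1=1 F2=0 (differ) -> 1
  row 1 [00001]: F1=1 F2=0 (differ) -> 1
  row 2 [00010]: F1=1 F2=0 (differ) -> 1
  row 3 [00011]: F1=1 F2=0 (differ) -> 1
  row 4 [00100]: F1=1 F2=0 (differ) -> 1
  row 5 [00101]: F1=1 F2=0 (differ) -> 1
  row 6 [00110]: F1=1 F2=0 (differ) -> 1
  row 7 [00111]: F1=1 F2=0 (differ) -> 1
  row 8 [01000]: F1=1 F2=0 (differ) -> 1
  row 9 [01001]: F1=1 F2=0 (differ) -> 1
  row 10 [01010]: F1=1 F2=0 (differ) -> 1
  row 11 [01011]: F1=1 F2=0 (differ) -> 1
  row 12 [01100]: F1=1 F2=0 (differ) -> 1
  row 13 [01101]: F1=1 F2=0 (differ) -> 1
  row 14 [01110]: F1=1 F2=0 (differ) -> 1
  row 15 [01111]: F1=1 F2=0 (differ) -> 1
  row 16 [10000]: F1=1 F2=0 (differ) -> 1
  row 17 [10001]: F1=1 F2=0 (differ) -> 1
  row 18 [10010]: F1=1 F2=0 (differ) -> 1
  row 19 [10011]: F1=1 F2=0 (differ) -> 1
  row 20 [10100]: F1=1 F2=0 (differ) -> 1
  row 21 [10101]: F1=1 F2=0 (differ) -> 1
  row 22 [10110]: F1=1 F2=0 (differ) -> 1
  row 23 [10111]: F1=1 F2=0 (differ) -> 1
  row 24 [11000]: F1=1 F2=0 (differ) -> 1
  row 25 [11001]: F1=1 F2=0 (differ) -> 1
  row 26 [11010]: F1=1 F2=0 (differ) -> 1
  row 27 [11011]: F1=1 F2=0 (differ) -> 1
  row 28 [11100]: F1=1 F2=0 (differ) -> 1
  row 29 [11101]: F1=1 F2=0 (differ) -> 1
  row 30 [11110]: F1=1 F2=0 (differ) -> 1
  row 31 [11111]: F1=1 F2=0 (differ) -> 1
Full result column, 8 rows per line (p,q fixed per line; r,s,t runs 000..111 left to right):
  rows 0-7 [p,q=00]: 11111111  (ones: 8)
  rows 8-15 [p,q=01]: 11111111  (ones: 8)
  rows 16-23 [p,q=10]: 11111111  (ones: 8)
  rows 24-31 [p,q=11]: 11111111  (ones: 8)
Disagreements = 8+8+8+8 = 32

32


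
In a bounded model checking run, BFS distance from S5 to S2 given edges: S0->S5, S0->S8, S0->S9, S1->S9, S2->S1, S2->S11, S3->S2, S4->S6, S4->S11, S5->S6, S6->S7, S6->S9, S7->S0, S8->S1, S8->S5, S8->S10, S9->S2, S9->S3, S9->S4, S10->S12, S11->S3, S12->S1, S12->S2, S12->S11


BFS layer-by-layer from S5:
  dist 0: {S5}
  dist 1: {S6}
  dist 2: {S7, S9}
  dist 3: {S0, S2, S3, S4}
  -> S2 reached at distance 3
Shortest path length = 3

3


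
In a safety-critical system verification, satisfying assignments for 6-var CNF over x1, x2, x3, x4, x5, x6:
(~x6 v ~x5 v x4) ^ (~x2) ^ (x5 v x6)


CNF with 3 clauses over 6 vars (64 assignments).
An assignment satisfies CNF iff every clause has >=1 true literal.
Check each row (bits = x1,x2,x3,x4,x5,x6; clause T/F shown):
  row 0 [000000]: clauses=TTF -> 0
  row 1 [000001]: clauses=TTT -> 1
  row 2 [000010]: clauses=TTT -> 1
  row 3 [000011]: clauses=FTT -> 0
  row 4 [000100]: clauses=TTF -> 0
  (every remaining row is evaluated the same way; all 64 results are listed next)
Full result column, 8 rows per line (x1,x2,x3 fixed per line; x4,x5,x6 runs 000..111 left to right):
  rows 0-7 [x1,x2,x3=000]: 01100111  (ones: 5)
  rows 8-15 [x1,x2,x3=001]: 01100111  (ones: 5)
  rows 16-23 [x1,x2,x3=010]: 00000000  (ones: 0)
  rows 24-31 [x1,x2,x3=011]: 00000000  (ones: 0)
  rows 32-39 [x1,x2,x3=100]: 01100111  (ones: 5)
  rows 40-47 [x1,x2,x3=101]: 01100111  (ones: 5)
  rows 48-55 [x1,x2,x3=110]: 00000000  (ones: 0)
  rows 56-63 [x1,x2,x3=111]: 00000000  (ones: 0)
Satisfying assignments = 5+5+0+0+5+5+0+0 = 20

20


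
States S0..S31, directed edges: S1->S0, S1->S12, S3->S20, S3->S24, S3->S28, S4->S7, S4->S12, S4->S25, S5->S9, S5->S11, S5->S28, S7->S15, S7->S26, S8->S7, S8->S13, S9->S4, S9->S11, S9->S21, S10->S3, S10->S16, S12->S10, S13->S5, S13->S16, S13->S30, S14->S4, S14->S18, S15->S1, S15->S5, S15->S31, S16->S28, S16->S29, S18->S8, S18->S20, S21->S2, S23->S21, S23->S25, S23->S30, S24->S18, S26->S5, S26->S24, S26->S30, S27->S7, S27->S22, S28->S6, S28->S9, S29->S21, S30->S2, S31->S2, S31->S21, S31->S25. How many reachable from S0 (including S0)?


BFS from S0:
  layer 0: {S0}
Reachable set: {S0}
Count = 1

1


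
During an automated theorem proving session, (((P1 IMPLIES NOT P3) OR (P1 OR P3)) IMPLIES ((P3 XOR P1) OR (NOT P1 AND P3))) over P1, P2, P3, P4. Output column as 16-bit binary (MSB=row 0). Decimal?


Formula: (((P1 IMPLIES NOT P3) OR (P1 OR P3)) IMPLIES ((P3 XOR P1) OR (NOT P1 AND P3))) over P1, P2, P3, P4 (16 rows)
Evaluate each row (bits = P1,P2,P3,P4, MSB first):
  row 0 [0000]: (((0 IMPLIES NOT 0) OR (0 OR 0)) IMPLIES ((0 XOR 0) OR (NOT 0 AND 0))) -> 0
  row 1 [0001]: (((0 IMPLIES NOT 0) OR (0 OR 0)) IMPLIES ((0 XOR 0) OR (NOT 0 AND 0))) -> 0
  row 2 [0010]: (((0 IMPLIES NOT 1) OR (0 OR 1)) IMPLIES ((1 XOR 0) OR (NOT 0 AND 1))) -> 1
  row 3 [0011]: (((0 IMPLIES NOT 1) OR (0 OR 1)) IMPLIES ((1 XOR 0) OR (NOT 0 AND 1))) -> 1
  row 4 [0100]: (((0 IMPLIES NOT 0) OR (0 OR 0)) IMPLIES ((0 XOR 0) OR (NOT 0 AND 0))) -> 0
  row 5 [0101]: (((0 IMPLIES NOT 0) OR (0 OR 0)) IMPLIES ((0 XOR 0) OR (NOT 0 AND 0))) -> 0
  row 6 [0110]: (((0 IMPLIES NOT 1) OR (0 OR 1)) IMPLIES ((1 XOR 0) OR (NOT 0 AND 1))) -> 1
  row 7 [0111]: (((0 IMPLIES NOT 1) OR (0 OR 1)) IMPLIES ((1 XOR 0) OR (NOT 0 AND 1))) -> 1
  row 8 [1000]: (((1 IMPLIES NOT 0) OR (1 OR 0)) IMPLIES ((0 XOR 1) OR (NOT 1 AND 0))) -> 1
  row 9 [1001]: (((1 IMPLIES NOT 0) OR (1 OR 0)) IMPLIES ((0 XOR 1) OR (NOT 1 AND 0))) -> 1
  row 10 [1010]: (((1 IMPLIES NOT 1) OR (1 OR 1)) IMPLIES ((1 XOR 1) OR (NOT 1 AND 1))) -> 0
  row 11 [1011]: (((1 IMPLIES NOT 1) OR (1 OR 1)) IMPLIES ((1 XOR 1) OR (NOT 1 AND 1))) -> 0
  row 12 [1100]: (((1 IMPLIES NOT 0) OR (1 OR 0)) IMPLIES ((0 XOR 1) OR (NOT 1 AND 0))) -> 1
  row 13 [1101]: (((1 IMPLIES NOT 0) OR (1 OR 0)) IMPLIES ((0 XOR 1) OR (NOT 1 AND 0))) -> 1
  row 14 [1110]: (((1 IMPLIES NOT 1) OR (1 OR 1)) IMPLIES ((1 XOR 1) OR (NOT 1 AND 1))) -> 0
  row 15 [1111]: (((1 IMPLIES NOT 1) OR (1 OR 1)) IMPLIES ((1 XOR 1) OR (NOT 1 AND 1))) -> 0
Full result column, 4 rows per line (P1,P2 fixed per line; P3,P4 runs 00..11 left to right):
  rows 0-3 [P1,P2=00]: 0011  = hex 3
  rows 4-7 [P1,P2=01]: 0011  = hex 3
  rows 8-11 [P1,P2=10]: 1100  = hex C
  rows 12-15 [P1,P2=11]: 1100  = hex C
Output column (row 0 .. row 15) = 0011001111001100
Output column grouped in 4s = 0011 0011 1100 1100 = 0x33CC
Convert to decimal digit by digit (value = value*16 + digit):
  3 -> 3
  3*16 + 3 = 51
  51*16 + 12 (C) = 828
  828*16 + 12 (C) = 13260
Decimal = 13260

13260


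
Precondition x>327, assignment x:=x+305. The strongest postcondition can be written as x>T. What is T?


Formula: sp(P, x:=E) = exists old_x. (x = E[old_x/x]) AND P[old_x/x] (old_x is the value of x before the assignment; eliminate old_x by solving x = E[old_x/x] for old_x)
Step 1: Precondition P: x>327, i.e. old_x > 327
Step 2: Assignment gives x = old_x + 305, so old_x = x - 305
Step 3: Substitute into P: x - 305 > 327
Step 4: Simplify: x > 327+305 = 632

632


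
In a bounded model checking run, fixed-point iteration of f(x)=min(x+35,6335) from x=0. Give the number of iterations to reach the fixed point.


Step 1: x=0, cap=6335, increment=35
Step 2: x grows by 35 each step until capped at 6335; fixed point is x=6335
Step 3: iterations = ceil(6335/35) = 181

181


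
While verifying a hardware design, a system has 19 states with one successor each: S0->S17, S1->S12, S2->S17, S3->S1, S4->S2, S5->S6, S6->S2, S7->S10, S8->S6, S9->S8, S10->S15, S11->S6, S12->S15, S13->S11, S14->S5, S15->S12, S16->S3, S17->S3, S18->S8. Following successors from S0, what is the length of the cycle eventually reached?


Trace from S0 until a state repeats:
  S0 -> S17 -> S3 -> S1 -> S12 -> S15 -> S12
S12 first seen at step 4, revisited at step 6.
Cycle length = 6 - 4 = 2

2


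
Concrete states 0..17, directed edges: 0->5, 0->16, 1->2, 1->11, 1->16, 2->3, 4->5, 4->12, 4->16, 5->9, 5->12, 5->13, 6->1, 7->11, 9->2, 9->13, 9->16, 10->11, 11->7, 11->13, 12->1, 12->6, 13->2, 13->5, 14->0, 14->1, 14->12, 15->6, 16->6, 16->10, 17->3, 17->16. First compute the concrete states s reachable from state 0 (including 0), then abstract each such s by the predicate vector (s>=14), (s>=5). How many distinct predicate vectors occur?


BFS from 0:
Concrete reachable: {0, 1, 2, 3, 5, 6, 7, 9, 10, 11, 12, 13, 16}
Abstract via predicates (s>=14), (s>=5):
  (0,0) <- {0, 1, 2, 3}
  (0,1) <- {5, 6, 7, 9, 10, 11, 12, 13}
  (1,1) <- {16}
Distinct abstract states = 3

3


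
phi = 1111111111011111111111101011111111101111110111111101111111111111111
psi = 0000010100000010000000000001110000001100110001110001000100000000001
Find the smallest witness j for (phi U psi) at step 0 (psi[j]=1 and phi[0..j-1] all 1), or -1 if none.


(phi U psi) at 0: need smallest j with psi[j]=1 and phi[i]=1 for all i in [0,j).
Scan from step 0:
  step 0: phi=1, psi=0 -> continue
  step 1: phi=1, psi=0 -> continue
  step 2: phi=1, psi=0 -> continue
  step 3: phi=1, psi=0 -> continue
  step 5: psi=1 and phi held for [0,5) -> witness found
Witness step = 5

5


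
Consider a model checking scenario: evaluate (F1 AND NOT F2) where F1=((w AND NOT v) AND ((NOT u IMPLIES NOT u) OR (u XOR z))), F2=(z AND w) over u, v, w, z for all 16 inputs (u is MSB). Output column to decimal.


F1 = ((w AND NOT v) AND ((NOT u IMPLIES NOT u) OR (u XOR z)))
F2 = (z AND w)
Counterexample to F1=>F2 is where F1=1 and F2=0.
Evaluate each row (bits = u,v,w,z, MSB first):
  row 0 [0000]: F1=0 F2=0 -> F1&~F2 -> 0
  row 1 [0001]: F1=0 F2=0 -> F1&~F2 -> 0
  row 2 [0010]: F1=1 F2=0 -> F1&~F2 -> 1
  row 3 [0011]: F1=1 F2=1 -> F1&~F2 -> 0
  row 4 [0100]: F1=0 F2=0 -> F1&~F2 -> 0
  row 5 [0101]: F1=0 F2=0 -> F1&~F2 -> 0
  row 6 [0110]: F1=0 F2=0 -> F1&~F2 -> 0
  row 7 [0111]: F1=0 F2=1 -> F1&~F2 -> 0
  row 8 [1000]: F1=0 F2=0 -> F1&~F2 -> 0
  row 9 [1001]: F1=0 F2=0 -> F1&~F2 -> 0
  row 10 [1010]: F1=1 F2=0 -> F1&~F2 -> 1
  row 11 [1011]: F1=1 F2=1 -> F1&~F2 -> 0
  row 12 [1100]: F1=0 F2=0 -> F1&~F2 -> 0
  row 13 [1101]: F1=0 F2=0 -> F1&~F2 -> 0
  row 14 [1110]: F1=0 F2=0 -> F1&~F2 -> 0
  row 15 [1111]: F1=0 F2=1 -> F1&~F2 -> 0
Full result column, 4 rows per line (u,v fixed per line; w,z runs 00..11 left to right):
  rows 0-3 [u,v=00]: 0010  = hex 2
  rows 4-7 [u,v=01]: 0000  = hex 0
  rows 8-11 [u,v=10]: 0010  = hex 2
  rows 12-15 [u,v=11]: 0000  = hex 0
Counterexample vector (row 0 .. row 15) = 0010000000100000
Output column grouped in 4s = 0010 0000 0010 0000 = 0x2020
Convert to decimal digit by digit (value = value*16 + digit):
  2 -> 2
  2*16 + 0 = 32
  32*16 + 2 = 514
  514*16 + 0 = 8224
Decimal = 8224

8224
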